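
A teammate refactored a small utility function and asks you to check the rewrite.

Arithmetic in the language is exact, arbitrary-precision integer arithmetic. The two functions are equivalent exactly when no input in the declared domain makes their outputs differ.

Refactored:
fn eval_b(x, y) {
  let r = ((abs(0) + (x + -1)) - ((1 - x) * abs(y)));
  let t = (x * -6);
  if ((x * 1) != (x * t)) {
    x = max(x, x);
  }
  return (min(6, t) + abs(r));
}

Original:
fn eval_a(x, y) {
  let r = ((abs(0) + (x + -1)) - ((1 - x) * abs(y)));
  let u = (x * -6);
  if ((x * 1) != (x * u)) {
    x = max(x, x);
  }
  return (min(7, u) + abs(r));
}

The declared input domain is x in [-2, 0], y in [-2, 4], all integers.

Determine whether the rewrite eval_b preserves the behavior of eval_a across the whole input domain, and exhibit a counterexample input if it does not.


Consider the input x=-2, y=-2.
eval_a: r=-9, then u=12, then ((x * 1) != (x * u)) is true, then x=-2, then returns 16
eval_b: r=-9, then t=12, then ((x * 1) != (x * t)) is true, then x=-2, then returns 15
16 and 15 differ, so these are not the same function on this domain.
verdict: not equivalent; witness: x=-2, y=-2


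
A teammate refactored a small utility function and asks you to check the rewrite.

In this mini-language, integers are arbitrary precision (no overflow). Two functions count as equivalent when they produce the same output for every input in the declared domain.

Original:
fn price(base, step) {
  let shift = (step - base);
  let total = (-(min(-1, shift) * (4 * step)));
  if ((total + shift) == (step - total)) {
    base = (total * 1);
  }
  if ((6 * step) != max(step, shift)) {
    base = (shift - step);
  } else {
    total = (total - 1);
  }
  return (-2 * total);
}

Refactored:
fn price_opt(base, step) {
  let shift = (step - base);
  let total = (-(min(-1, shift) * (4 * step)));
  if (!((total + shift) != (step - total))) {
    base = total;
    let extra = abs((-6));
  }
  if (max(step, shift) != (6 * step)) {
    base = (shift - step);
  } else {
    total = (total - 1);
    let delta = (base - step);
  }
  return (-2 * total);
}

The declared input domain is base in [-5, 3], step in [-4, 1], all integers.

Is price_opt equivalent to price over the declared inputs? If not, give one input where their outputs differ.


Equivalent — the differences include boolean connective usage differs; and local variable names differ; and statement counts differ; and comparison usage differs; and min/max/abs usage differs; and constant usage differs; and arithmetic usage differs, yet no declared input distinguishes the two.
Spot check at base=1, step=-4 — price: shift=-5, then total=-80, then ((total + shift) == (step - total)) is false, then ((6 * step) != max(step, shift)) is true, then base=-1, then returns 160. price_opt: shift=-5, then total=-80, then (!((total + shift) != (step - total))) is false, then (max(step, shift) != (6 * step)) is true, then base=-1, then returns 160. Both give 160.
An exhaustive pass over the 54 declared inputs shows identical outputs.
verdict: equivalent


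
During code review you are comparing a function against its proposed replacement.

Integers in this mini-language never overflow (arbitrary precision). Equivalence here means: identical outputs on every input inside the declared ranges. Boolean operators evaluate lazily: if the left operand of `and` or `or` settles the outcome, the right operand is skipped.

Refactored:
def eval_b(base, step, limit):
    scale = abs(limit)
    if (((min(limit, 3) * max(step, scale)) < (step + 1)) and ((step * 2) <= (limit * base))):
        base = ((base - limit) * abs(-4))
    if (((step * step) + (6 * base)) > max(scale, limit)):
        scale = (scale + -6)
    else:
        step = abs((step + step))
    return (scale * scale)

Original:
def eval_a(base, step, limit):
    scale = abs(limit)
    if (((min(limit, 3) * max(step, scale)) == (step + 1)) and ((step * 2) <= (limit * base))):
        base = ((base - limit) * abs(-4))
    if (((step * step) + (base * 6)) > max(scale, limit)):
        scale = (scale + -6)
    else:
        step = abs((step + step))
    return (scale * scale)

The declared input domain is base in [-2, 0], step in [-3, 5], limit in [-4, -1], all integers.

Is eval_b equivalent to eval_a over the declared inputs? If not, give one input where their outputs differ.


The rewrite breaks on base=-2, step=-3, limit=-4, where the results are 16 and 4.
eval_a: scale becomes 4; next (((min(limit, 3) * max(step, scale)) == (step + 1)) and ((step * 2) <= (limit * base))) evaluates to false; next (((step * step) + (base * 6)) > max(scale, limit)) evaluates to false; next step becomes 6; next final value 16
eval_b: scale becomes 4; next (((min(limit, 3) * max(step, scale)) < (step + 1)) and ((step * 2) <= (limit * base))) evaluates to true; next base becomes 8; next (((step * step) + (6 * base)) > max(scale, limit)) evaluates to true; next scale becomes -2; next final value 4
verdict: not equivalent; witness: base=-2, step=-3, limit=-4


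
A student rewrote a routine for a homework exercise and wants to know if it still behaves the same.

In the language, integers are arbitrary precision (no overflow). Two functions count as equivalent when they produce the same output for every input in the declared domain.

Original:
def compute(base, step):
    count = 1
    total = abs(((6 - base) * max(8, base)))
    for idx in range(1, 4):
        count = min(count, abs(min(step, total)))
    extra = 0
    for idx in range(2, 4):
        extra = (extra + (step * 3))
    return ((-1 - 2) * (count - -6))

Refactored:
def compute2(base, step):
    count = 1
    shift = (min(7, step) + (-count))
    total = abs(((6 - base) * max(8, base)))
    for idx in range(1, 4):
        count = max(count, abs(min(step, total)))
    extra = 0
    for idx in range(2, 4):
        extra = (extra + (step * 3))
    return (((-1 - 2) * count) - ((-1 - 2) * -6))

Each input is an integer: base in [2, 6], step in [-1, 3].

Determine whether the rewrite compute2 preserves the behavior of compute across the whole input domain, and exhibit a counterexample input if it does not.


On input base=2, step=0, compute returns -18 while compute2 returns -21.
verdict: not equivalent; witness: base=2, step=0


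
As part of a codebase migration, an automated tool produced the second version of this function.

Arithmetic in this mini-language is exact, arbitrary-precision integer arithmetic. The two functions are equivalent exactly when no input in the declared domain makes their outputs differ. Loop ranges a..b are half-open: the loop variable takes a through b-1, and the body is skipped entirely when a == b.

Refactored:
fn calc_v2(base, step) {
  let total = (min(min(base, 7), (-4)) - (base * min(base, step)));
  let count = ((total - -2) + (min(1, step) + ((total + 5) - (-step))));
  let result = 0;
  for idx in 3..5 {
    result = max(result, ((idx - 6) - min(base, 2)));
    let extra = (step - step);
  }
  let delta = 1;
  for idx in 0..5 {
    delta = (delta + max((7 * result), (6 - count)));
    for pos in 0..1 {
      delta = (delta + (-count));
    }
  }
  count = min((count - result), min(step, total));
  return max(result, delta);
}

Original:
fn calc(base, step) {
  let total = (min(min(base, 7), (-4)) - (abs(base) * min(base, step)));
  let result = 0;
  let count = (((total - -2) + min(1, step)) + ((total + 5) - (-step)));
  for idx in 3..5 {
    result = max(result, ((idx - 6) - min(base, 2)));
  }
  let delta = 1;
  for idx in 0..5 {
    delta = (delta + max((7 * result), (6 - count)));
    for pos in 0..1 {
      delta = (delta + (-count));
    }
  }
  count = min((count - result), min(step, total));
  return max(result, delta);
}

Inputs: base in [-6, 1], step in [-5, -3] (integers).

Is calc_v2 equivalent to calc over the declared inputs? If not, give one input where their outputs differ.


The rewrite breaks on base=-6, step=-5, where the results are 4 and 901.
calc: total becomes 30; next result becomes 0; next count becomes 57; next at idx=3:; next result becomes 3; next at idx=4:; next result becomes 4; next delta becomes 1; next at idx=0:; next delta becomes 29; next at pos=0:; next delta becomes -28; next at idx=1:; next delta becomes 0; next at pos=0:; next delta becomes -57; next at idx=2:; next delta becomes -29; next at pos=0:; next delta becomes -86; next at idx=3:; next delta becomes -58; next at pos=0:; next delta becomes -115; next at idx=4:; next delta becomes -87; next at pos=0:; next delta becomes -144; next count becomes -5; next final value 4
calc_v2: total becomes -42; next count becomes -87; next result becomes 0; next at idx=3:; next result becomes 3; next extra becomes 0; next at idx=4:; next result becomes 4; next extra becomes 0; next delta becomes 1; next at idx=0:; next delta becomes 94; next at pos=0:; next delta becomes 181; next at idx=1:; next delta becomes 274; next at pos=0:; next delta becomes 361; next at idx=2:; next delta becomes 454; next at pos=0:; next delta becomes 541; next at idx=3:; next delta becomes 634; next at pos=0:; next delta becomes 721; next at idx=4:; next delta becomes 814; next at pos=0:; next delta becomes 901; next count becomes -91; next final value 901
verdict: not equivalent; witness: base=-6, step=-5


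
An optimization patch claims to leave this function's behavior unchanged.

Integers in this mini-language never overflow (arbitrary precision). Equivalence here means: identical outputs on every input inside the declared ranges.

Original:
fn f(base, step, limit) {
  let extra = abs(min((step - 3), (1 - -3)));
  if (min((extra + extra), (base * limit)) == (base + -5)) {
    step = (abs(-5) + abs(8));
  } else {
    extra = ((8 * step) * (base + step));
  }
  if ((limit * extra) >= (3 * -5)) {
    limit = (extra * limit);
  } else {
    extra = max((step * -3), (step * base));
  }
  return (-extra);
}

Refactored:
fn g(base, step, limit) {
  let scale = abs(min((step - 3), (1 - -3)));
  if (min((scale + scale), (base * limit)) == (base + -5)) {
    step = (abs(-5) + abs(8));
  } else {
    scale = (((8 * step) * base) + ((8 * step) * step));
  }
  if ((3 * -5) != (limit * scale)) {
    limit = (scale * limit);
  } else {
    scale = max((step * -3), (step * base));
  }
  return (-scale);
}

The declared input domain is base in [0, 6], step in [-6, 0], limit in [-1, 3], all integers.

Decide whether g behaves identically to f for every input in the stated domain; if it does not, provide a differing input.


Try base=0, step=-6, limit=-1.
f: extra := 9 | (min((extra + extra), (base * limit)) == (base + -5)): false | extra := 288 | ((limit * extra) >= (3 * -5)): false | extra := 18 | result -18
g: scale := 9 | (min((scale + scale), (base * limit)) == (base + -5)): false | scale := 288 | ((3 * -5) != (limit * scale)): true | limit := -288 | result -288
-18 against -288: the behavior changed.
verdict: not equivalent; witness: base=0, step=-6, limit=-1


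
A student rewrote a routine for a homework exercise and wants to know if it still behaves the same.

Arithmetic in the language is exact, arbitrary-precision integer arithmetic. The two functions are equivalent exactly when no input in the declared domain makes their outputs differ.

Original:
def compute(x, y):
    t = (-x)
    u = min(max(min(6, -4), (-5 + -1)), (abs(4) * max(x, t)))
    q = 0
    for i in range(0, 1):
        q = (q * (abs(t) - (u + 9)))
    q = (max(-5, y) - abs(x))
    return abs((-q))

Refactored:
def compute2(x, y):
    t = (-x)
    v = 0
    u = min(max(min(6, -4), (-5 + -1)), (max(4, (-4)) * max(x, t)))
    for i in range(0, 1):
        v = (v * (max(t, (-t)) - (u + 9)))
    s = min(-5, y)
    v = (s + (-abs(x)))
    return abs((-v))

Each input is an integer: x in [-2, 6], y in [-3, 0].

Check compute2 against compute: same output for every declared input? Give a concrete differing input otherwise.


Take x=-2, y=-3.
compute: t=2, then u=-4, then q=0, then (i=0), then q=0, then q=-5, then returns 5
compute2: t=2, then v=0, then u=-4, then (i=0), then v=0, then s=-5, then v=-7, then returns 7
5 != 7, so the rewrite changes behavior.
verdict: not equivalent; witness: x=-2, y=-3


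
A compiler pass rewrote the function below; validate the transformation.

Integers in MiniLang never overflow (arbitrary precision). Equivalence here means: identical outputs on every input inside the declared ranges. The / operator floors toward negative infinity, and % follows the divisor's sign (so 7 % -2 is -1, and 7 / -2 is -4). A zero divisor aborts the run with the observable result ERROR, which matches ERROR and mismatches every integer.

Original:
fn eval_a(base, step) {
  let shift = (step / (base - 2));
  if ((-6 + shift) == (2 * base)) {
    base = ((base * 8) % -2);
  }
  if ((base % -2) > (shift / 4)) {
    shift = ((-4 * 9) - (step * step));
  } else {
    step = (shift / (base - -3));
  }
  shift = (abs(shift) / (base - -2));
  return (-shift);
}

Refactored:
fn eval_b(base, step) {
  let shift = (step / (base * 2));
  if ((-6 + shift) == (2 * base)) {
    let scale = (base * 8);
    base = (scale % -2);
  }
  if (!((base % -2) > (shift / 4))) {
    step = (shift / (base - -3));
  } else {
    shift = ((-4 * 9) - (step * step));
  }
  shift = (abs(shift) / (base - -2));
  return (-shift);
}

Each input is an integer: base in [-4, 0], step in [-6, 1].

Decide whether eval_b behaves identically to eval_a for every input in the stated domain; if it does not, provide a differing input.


There is a counterexample at base=-4, step=-6: 1 on one side, 0 on the other.
eval_a: shift = 1; ((-6 + shift) == (2 * base)) -> false; ((base % -2) > (shift / 4)) -> false; step = -1; shift = -1; return 1
eval_b: shift = 0; ((-6 + shift) == (2 * base)) -> false; (!((base % -2) > (shift / 4))) -> true; step = 0; shift = 0; return 0
verdict: not equivalent; witness: base=-4, step=-6


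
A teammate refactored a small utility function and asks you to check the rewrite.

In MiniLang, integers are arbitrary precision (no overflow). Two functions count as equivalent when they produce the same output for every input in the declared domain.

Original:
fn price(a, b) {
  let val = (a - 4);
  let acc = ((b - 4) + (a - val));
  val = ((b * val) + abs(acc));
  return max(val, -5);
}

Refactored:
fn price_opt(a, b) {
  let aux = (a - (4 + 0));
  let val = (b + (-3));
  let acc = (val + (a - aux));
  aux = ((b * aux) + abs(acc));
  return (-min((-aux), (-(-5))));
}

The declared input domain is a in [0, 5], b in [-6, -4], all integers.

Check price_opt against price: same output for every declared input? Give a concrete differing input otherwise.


These are not equivalent — on a=0, b=-6 the outputs split (30 vs 29).
price: val=-4, then acc=-6, then val=30, then returns 30
price_opt: aux=-4, then val=-9, then acc=-5, then aux=29, then returns 29
verdict: not equivalent; witness: a=0, b=-6


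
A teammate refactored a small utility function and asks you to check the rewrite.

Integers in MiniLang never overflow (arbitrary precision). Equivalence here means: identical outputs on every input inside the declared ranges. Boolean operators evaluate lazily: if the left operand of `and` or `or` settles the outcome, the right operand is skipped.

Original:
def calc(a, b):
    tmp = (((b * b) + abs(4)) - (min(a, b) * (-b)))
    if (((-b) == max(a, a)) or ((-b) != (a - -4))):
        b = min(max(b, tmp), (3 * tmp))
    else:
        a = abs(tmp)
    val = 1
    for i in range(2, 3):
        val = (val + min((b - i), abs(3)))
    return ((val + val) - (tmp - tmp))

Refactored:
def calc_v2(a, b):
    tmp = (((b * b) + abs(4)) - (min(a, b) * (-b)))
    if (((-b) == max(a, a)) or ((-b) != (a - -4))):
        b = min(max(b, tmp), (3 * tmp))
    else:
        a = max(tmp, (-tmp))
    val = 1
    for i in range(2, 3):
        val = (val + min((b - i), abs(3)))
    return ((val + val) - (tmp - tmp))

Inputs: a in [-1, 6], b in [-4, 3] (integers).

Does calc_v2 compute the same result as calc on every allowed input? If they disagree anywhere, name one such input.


The two are interchangeable: min/max/abs usage differs, and every declared input agrees.
Spot check at a=6, b=-3 — calc: tmp=22, then (((-b) == max(a, a)) or ((-b) != (a - -4))) is true, then b=22, then val=1, then (i=2), then val=4, then returns 8. calc_v2: tmp=22, then (((-b) == max(a, a)) or ((-b) != (a - -4))) is true, then b=22, then val=1, then (i=2), then val=4, then returns 8. Both give 8.
Sweeping the whole domain (64 inputs) finds no disagreement.
verdict: equivalent


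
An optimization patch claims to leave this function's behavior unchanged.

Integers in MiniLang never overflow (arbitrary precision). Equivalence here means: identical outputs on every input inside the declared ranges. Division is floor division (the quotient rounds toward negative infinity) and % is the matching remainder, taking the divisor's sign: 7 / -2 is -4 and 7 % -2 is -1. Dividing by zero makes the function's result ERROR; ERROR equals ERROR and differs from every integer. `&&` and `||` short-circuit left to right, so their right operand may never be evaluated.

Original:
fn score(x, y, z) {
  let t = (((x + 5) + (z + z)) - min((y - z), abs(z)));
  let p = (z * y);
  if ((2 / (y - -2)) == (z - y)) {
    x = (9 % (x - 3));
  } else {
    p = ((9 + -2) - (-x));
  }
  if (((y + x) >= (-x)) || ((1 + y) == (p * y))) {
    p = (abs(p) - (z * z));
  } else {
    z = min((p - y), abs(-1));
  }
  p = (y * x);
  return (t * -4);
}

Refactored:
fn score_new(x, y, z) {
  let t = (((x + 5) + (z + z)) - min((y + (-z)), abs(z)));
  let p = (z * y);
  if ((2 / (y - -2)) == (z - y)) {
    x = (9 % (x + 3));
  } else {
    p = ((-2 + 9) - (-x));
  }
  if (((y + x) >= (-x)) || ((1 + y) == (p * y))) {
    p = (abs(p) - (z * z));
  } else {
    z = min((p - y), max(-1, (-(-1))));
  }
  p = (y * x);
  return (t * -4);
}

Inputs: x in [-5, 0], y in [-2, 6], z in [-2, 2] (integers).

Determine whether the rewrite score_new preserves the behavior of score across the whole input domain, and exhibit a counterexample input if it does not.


These are not equivalent — on x=-3, y=-1, z=1 the outputs split (-24 vs ERROR).
score: t := 6 | p := -1 | ((2 / (y - -2)) == (z - y)): true | x := -3 | (((y + x) >= (-x)) || ((1 + y) == (p * y))): false | z := 0 | p := 3 | result -24
score_new: t := 6 | p := -1 | ((2 / (y - -2)) == (z - y)): true | divide-by-zero, output ERROR
verdict: not equivalent; witness: x=-3, y=-1, z=1


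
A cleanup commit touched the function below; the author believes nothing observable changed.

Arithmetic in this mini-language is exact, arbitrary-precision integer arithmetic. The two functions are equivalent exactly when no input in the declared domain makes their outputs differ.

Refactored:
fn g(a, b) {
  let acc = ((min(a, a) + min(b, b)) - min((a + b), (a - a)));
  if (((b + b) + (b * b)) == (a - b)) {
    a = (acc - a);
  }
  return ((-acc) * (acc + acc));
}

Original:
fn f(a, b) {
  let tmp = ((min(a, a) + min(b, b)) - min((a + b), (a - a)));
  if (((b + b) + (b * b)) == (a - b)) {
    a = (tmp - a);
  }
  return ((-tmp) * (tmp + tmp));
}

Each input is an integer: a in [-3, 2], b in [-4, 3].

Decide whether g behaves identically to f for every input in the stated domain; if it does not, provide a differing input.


Equivalent — the differences include local variable names differ, yet no declared input distinguishes the two.
Spot check at a=2, b=3 — f: tmp=5, then (((b + b) + (b * b)) == (a - b)) is false, then returns -50. g: acc=5, then (((b + b) + (b * b)) == (a - b)) is false, then returns -50. Both give -50.
Sweeping the whole domain (48 inputs) finds no disagreement.
verdict: equivalent


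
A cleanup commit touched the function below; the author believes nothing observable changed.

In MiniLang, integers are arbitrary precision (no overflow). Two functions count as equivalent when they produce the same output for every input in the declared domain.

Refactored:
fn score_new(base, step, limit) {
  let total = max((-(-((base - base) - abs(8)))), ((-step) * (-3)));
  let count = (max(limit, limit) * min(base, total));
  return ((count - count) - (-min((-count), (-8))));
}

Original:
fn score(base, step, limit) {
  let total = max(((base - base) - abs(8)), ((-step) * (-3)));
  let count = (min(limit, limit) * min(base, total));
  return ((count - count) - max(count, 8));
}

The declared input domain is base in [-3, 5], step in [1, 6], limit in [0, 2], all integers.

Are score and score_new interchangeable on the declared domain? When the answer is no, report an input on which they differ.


The suspicious edit (`min(limit, limit)` became `max(limit, limit)`) never changes the result for any input inside the declared domain; all 162 inputs agree.
verdict: equivalent


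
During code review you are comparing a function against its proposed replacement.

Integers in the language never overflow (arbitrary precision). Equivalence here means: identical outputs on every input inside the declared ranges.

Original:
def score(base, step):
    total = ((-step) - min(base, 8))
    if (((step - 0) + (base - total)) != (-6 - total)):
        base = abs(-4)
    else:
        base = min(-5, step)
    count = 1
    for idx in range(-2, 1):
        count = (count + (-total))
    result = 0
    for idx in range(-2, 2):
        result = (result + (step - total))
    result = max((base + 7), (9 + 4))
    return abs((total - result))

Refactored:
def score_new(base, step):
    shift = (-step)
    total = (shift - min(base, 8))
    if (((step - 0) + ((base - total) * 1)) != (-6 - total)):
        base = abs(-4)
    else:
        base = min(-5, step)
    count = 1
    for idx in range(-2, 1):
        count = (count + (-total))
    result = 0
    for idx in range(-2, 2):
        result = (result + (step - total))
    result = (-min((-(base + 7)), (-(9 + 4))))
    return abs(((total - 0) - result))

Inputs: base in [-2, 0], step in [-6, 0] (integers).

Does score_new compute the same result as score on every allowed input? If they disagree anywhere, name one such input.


Differences: local variable names differ; also arithmetic usage differs; also min/max/abs usage differs; also statement counts differ; also constant usage differs — yet all 21 inputs agree.
verdict: equivalent


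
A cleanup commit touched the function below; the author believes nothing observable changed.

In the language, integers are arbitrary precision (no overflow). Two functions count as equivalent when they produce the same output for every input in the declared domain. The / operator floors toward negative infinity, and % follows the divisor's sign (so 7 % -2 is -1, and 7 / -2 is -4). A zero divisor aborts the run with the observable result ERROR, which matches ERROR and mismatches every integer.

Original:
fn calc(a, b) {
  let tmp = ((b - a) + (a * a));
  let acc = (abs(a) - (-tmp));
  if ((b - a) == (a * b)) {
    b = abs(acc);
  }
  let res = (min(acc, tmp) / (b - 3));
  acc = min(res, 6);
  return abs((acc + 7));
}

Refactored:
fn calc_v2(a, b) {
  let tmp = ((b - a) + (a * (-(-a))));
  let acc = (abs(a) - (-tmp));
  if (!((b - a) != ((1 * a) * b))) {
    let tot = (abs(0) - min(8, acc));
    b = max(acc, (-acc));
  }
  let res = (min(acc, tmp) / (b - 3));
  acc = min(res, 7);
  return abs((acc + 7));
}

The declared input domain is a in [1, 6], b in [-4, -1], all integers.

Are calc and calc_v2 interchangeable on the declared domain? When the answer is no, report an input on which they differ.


The suspicious edit (`6` became `7`) never changes the result for any input inside the declared domain.
Tracing a=6, b=-3: calc: tmp becomes 27; next acc becomes 33; next ((b - a) == (a * b)) evaluates to false; next res becomes -5; next acc becomes -5; next final value 2 | calc_v2: tmp becomes 27; next acc becomes 33; next (!((b - a) != ((1 * a) * b))) evaluates to false; next res becomes -5; next acc becomes -5; next final value 2 — matching result 2.
An exhaustive pass over the 24 declared inputs shows identical outputs.
verdict: equivalent


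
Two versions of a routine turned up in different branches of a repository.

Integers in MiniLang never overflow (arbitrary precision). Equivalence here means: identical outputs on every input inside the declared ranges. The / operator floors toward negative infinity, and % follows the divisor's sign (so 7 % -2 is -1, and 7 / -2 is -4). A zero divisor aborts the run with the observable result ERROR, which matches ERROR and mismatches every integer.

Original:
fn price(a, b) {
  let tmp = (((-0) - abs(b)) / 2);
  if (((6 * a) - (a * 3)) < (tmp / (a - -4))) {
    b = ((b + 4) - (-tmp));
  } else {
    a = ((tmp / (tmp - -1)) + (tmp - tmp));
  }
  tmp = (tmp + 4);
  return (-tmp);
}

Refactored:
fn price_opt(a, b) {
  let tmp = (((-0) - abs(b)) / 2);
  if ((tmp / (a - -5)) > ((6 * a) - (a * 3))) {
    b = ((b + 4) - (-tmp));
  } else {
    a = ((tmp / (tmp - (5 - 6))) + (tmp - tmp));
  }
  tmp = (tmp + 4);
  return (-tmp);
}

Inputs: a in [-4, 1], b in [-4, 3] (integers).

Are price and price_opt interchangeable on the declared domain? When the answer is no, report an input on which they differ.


There is a counterexample at a=-4, b=-4: ERROR on one side, -2 on the other.
price: tmp=-2, then a zero divisor aborts: ERROR
price_opt: tmp=-2, then ((tmp / (a - -5)) > ((6 * a) - (a * 3))) is true, then b=-2, then tmp=2, then returns -2
verdict: not equivalent; witness: a=-4, b=-4


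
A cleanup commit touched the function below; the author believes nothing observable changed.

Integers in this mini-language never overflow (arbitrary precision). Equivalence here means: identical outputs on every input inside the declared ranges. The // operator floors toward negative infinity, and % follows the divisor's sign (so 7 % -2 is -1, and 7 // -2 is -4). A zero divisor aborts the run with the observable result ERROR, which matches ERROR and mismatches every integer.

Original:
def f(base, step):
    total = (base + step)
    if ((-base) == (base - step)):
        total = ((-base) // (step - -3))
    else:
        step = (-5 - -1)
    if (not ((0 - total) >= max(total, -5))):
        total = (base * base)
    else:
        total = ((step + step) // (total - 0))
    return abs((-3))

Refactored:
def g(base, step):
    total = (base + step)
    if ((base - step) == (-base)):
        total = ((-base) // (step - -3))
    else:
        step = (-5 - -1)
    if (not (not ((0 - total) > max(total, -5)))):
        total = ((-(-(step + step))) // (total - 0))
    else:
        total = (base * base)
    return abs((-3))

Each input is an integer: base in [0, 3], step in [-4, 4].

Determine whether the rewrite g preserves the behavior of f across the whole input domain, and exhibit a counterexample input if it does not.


These are not equivalent — on base=0, step=0 the outputs split (ERROR vs 3).
f: total = 0; ((-base) == (base - step)) -> true; total = 0; (not ((0 - total) >= max(total, -5))) -> false; division by zero -> ERROR
g: total = 0; ((base - step) == (-base)) -> true; total = 0; (not (not ((0 - total) > max(total, -5)))) -> false; total = 0; return 3
verdict: not equivalent; witness: base=0, step=0


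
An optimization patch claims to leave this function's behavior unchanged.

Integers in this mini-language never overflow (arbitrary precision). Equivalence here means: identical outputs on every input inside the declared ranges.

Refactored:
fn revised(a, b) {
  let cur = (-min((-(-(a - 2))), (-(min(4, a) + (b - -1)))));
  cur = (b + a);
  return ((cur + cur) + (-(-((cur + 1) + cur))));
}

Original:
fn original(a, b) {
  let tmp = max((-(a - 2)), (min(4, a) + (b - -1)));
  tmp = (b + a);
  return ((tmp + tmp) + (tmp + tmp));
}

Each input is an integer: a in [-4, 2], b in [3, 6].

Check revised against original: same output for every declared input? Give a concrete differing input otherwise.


Input a=-4, b=3: -4 from original versus -3 from revised.
verdict: not equivalent; witness: a=-4, b=3


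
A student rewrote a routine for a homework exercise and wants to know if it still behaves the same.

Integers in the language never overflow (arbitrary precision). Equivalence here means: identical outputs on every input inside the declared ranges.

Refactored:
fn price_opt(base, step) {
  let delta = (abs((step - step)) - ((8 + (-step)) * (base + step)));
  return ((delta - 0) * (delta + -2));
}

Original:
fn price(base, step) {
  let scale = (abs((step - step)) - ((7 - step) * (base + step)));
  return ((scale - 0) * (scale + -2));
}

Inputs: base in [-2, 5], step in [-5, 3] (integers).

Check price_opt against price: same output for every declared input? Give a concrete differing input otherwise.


Take base=-2, step=-5.
price: scale=84, then returns 6888
price_opt: delta=91, then returns 8099
6888 against 8099: the behavior changed.
verdict: not equivalent; witness: base=-2, step=-5


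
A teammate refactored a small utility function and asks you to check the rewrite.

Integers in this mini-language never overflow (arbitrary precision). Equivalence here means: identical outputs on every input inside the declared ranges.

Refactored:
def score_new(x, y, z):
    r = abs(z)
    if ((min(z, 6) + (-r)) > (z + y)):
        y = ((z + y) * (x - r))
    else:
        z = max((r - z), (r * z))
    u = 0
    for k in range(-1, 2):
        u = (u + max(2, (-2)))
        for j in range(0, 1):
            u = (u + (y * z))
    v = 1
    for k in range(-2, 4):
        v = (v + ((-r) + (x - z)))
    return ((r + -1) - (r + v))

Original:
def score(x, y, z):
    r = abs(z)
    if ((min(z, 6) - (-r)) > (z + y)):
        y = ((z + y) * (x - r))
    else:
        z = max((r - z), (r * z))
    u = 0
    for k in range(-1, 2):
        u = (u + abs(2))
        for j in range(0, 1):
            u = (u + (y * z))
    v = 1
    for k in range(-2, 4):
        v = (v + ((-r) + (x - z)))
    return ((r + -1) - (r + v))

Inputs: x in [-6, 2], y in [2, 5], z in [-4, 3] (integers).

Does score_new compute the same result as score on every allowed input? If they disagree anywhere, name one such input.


Consider the input x=-6, y=2, z=-4.
score: r=4, then ((min(z, 6) - (-r)) > (z + y)) is true, then y=20, then u=0, then (k=-1), then u=2, then (j=0), then u=-78, then (k=0), then u=-76, then (j=0), then u=-156, then (k=1), then u=-154, then (j=0), then u=-234, then v=1, then (k=-2), then v=-5, then (k=-1), then v=-11, then (k=0), then v=-17, then (k=1), then v=-23, then (k=2), then v=-29, then (k=3), then v=-35, then returns 34
score_new: r=4, then ((min(z, 6) + (-r)) > (z + y)) is false, then z=8, then u=0, then (k=-1), then u=2, then (j=0), then u=18, then (k=0), then u=20, then (j=0), then u=36, then (k=1), then u=38, then (j=0), then u=54, then v=1, then (k=-2), then v=-17, then (k=-1), then v=-35, then (k=0), then v=-53, then (k=1), then v=-71, then (k=2), then v=-89, then (k=3), then v=-107, then returns 106
34 != 106, so the rewrite changes behavior.
verdict: not equivalent; witness: x=-6, y=2, z=-4


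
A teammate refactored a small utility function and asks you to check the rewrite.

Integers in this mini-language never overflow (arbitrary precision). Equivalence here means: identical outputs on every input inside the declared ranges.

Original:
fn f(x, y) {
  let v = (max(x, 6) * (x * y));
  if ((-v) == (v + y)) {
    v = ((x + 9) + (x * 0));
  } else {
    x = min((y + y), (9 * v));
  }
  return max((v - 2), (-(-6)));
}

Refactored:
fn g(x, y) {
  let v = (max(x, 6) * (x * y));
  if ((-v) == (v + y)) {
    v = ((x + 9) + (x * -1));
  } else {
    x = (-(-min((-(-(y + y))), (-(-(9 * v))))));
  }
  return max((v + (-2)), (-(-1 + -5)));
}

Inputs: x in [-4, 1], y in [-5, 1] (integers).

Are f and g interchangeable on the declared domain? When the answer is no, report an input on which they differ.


The rewrite breaks on x=-4, y=0, where the results are 6 and 7.
f: v = 0; ((-v) == (v + y)) -> true; v = 5; return 6
g: v = 0; ((-v) == (v + y)) -> true; v = 9; return 7
verdict: not equivalent; witness: x=-4, y=0


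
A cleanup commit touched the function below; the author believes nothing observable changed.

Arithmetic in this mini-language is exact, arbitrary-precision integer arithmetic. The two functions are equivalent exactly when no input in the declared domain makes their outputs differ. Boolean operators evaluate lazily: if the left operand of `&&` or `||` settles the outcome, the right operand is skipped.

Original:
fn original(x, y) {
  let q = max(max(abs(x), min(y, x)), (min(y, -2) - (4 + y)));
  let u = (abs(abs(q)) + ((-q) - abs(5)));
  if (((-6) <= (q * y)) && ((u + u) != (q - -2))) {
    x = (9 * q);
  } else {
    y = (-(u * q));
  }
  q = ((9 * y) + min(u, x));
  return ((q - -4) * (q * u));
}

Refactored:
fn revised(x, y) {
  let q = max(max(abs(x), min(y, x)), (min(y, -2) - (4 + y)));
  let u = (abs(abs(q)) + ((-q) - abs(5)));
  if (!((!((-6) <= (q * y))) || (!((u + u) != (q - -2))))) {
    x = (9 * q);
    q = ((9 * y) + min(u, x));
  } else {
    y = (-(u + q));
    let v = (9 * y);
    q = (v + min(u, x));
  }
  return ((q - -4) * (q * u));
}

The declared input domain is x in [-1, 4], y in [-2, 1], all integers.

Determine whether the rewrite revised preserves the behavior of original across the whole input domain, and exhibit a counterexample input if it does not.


The rewrite breaks on x=4, y=-2, where the results are -156625 and -160.
original: q=4, then u=-5, then (((-6) <= (q * y)) && ((u + u) != (q - -2))) is false, then y=20, then q=175, then returns -156625
revised: q=4, then u=-5, then (!((!((-6) <= (q * y))) || (!((u + u) != (q - -2))))) is false, then y=1, then v=9, then q=4, then returns -160
verdict: not equivalent; witness: x=4, y=-2


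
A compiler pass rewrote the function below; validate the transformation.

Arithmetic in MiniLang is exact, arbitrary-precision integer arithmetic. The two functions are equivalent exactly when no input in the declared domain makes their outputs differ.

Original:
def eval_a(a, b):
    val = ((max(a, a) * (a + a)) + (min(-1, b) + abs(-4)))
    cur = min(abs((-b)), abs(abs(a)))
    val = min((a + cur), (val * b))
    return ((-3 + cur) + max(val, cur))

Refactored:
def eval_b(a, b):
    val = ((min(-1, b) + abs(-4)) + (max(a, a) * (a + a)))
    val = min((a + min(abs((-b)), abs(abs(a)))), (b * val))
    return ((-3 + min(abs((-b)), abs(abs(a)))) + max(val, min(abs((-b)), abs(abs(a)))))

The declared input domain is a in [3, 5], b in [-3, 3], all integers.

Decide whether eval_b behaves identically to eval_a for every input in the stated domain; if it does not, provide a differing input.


Reading the diff, among the changes: min/max/abs usage differs; also statement counts differ; also local variable names differ.
Tracing a=4, b=-3: eval_a: val = 33; cur = 3; val = -99; return 3 | eval_b: val = 33; val = -99; return 3 — matching result 3.
An exhaustive pass over the 21 declared inputs shows identical outputs.
verdict: equivalent


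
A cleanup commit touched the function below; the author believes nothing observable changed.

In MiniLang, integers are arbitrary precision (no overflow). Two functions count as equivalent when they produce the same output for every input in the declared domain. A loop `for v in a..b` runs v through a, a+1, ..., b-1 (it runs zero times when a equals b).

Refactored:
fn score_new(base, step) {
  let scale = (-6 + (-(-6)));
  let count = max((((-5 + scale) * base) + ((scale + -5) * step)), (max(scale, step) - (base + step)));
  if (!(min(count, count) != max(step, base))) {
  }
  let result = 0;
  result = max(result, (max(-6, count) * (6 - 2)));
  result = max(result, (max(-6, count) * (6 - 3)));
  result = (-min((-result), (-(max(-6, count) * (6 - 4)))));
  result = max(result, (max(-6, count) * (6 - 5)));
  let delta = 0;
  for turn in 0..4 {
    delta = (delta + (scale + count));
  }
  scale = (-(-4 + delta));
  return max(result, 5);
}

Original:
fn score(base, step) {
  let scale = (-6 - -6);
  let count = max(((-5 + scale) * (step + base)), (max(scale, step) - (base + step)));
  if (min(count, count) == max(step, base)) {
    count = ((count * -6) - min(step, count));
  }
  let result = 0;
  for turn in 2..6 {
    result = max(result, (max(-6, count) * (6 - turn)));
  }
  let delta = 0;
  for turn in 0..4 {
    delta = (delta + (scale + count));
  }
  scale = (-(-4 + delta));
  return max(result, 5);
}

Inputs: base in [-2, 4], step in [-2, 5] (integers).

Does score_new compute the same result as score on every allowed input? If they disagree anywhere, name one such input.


Try base=-2, step=2.
score: scale := 0 | count := 2 | (min(count, count) == max(step, base)): true | count := -14 | result := 0 | iter turn=2: | result := 0 | iter turn=3: | result := 0 | iter turn=4: | result := 0 | iter turn=5: | result := 0 | delta := 0 | iter turn=0: | delta := -14 | iter turn=1: | delta := -28 | iter turn=2: | delta := -42 | iter turn=3: | delta := -56 | scale := 60 | result 5
score_new: scale := 0 | count := 2 | (!(min(count, count) != max(step, base))): true | result := 0 | result := 8 | result := 8 | result := 8 | result := 8 | delta := 0 | iter turn=0: | delta := 2 | iter turn=1: | delta := 4 | iter turn=2: | delta := 6 | iter turn=3: | delta := 8 | scale := -4 | result 8
5 against 8: the behavior changed.
verdict: not equivalent; witness: base=-2, step=2


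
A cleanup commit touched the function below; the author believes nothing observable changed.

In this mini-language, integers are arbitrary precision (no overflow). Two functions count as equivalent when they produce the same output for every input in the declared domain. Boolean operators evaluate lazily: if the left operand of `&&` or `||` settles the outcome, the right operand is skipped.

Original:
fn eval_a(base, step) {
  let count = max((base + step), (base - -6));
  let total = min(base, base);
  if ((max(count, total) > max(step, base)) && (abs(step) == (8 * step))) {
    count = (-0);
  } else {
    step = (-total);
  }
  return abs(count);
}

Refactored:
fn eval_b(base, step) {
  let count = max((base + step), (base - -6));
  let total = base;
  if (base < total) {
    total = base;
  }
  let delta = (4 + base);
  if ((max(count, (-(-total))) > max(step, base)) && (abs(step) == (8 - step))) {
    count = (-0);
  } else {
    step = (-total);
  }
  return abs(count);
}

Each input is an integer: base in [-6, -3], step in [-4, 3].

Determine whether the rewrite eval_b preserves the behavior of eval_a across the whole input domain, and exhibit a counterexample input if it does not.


Run the pair on base=-5, step=0.
eval_a: count=1, then total=-5, then ((max(count, total) > max(step, base)) && (abs(step) == (8 * step))) is true, then count=0, then returns 0
eval_b: count=1, then total=-5, then (base < total) is false, then delta=-1, then ((max(count, (-(-total))) > max(step, base)) && (abs(step) == (8 - step))) is false, then step=5, then returns 1
0 != 1, so the rewrite changes behavior.
verdict: not equivalent; witness: base=-5, step=0


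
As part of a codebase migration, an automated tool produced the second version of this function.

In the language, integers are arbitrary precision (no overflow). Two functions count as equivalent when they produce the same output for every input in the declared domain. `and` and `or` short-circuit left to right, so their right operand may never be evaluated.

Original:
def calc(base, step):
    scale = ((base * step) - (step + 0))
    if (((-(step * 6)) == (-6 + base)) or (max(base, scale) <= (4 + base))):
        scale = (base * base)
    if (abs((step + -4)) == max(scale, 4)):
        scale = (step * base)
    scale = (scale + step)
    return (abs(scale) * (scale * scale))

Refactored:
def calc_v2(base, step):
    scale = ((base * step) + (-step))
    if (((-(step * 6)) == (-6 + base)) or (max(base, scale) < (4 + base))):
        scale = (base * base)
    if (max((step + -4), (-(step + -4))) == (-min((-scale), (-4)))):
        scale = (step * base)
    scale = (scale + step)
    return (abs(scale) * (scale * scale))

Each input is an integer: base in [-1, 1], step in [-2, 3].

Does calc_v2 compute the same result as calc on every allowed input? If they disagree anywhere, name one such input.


Whatever the rewrite altered, no input in the stated domain can expose a difference.
Spot check at base=-1, step=-1 — calc: scale=2, then (((-(step * 6)) == (-6 + base)) or (max(base, scale) <= (4 + base))) is true, then scale=1, then (abs((step + -4)) == max(scale, 4)) is false, then scale=0, then returns 0. calc_v2: scale=2, then (((-(step * 6)) == (-6 + base)) or (max(base, scale) < (4 + base))) is true, then scale=1, then (max((step + -4), (-(step + -4))) == (-min((-scale), (-4)))) is false, then scale=0, then returns 0. Both give 0.
Checked all 18 inputs in the declared domain: the outputs agree on every one.
verdict: equivalent
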